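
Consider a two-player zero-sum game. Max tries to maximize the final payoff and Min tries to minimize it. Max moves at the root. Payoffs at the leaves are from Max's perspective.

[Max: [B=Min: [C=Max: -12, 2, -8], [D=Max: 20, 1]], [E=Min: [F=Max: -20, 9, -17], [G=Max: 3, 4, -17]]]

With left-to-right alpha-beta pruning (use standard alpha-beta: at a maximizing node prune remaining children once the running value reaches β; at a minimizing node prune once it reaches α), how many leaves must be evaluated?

C [α=-∞,β=+∞]: v=2
D [α=-∞,β=2]: v=20 after child 1 ≥ β → β-cutoff, skip 1
B [α=-∞,β=+∞]: v=2
F [α=2,β=+∞]: v=9
G [α=2,β=9]: v=4
E [α=2,β=+∞]: v=4
Root [α=-∞,β=+∞]: v=4
Leaves evaluated: 10 of 11.

10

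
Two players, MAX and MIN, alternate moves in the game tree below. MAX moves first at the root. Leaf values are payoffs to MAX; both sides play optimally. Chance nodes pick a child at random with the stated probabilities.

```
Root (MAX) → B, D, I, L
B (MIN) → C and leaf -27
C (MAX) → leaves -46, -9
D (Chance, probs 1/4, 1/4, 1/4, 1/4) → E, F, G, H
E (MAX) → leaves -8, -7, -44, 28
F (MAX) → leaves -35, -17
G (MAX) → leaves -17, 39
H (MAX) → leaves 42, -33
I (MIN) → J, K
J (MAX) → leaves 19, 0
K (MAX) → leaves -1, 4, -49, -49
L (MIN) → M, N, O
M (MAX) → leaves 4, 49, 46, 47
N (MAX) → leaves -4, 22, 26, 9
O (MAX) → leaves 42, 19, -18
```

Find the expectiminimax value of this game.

C (MAX): max(-46, -9) = -9
B (MIN): min(-9, -27) = -27
E (MAX): max(-8, -7, -44, 28) = 28
F (MAX): max(-35, -17) = -17
G (MAX): max(-17, 39) = 39
H (MAX): max(42, -33) = 42
D (Chance): 1/4·28 + 1/4·-17 + 1/4·39 + 1/4·42 = 23
J (MAX): max(19, 0) = 19
K (MAX): max(-1, 4, -49, -49) = 4
I (MIN): min(19, 4) = 4
M (MAX): max(4, 49, 46, 47) = 49
N (MAX): max(-4, 22, 26, 9) = 26
O (MAX): max(42, 19, -18) = 42
L (MIN): min(49, 26, 42) = 26
Root (MAX): max(-27, 23, 4, 26) = 26

26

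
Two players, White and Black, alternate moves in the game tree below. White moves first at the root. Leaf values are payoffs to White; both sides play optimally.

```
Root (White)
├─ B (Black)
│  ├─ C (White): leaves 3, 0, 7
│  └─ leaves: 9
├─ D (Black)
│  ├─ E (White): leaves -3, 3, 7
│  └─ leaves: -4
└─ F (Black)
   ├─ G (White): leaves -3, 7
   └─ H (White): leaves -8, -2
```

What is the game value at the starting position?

7

C (White): max(3, 0, 7) = 7
B (Black): min(7, 9) = 7
E (White): max(-3, 3, 7) = 7
D (Black): min(7, -4) = -4
G (White): max(-3, 7) = 7
H (White): max(-8, -2) = -2
F (Black): min(7, -2) = -2
Root (White): max(7, -4, -2) = 7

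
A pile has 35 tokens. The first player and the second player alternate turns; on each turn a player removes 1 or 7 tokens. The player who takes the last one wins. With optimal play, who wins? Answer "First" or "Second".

W/L table (W = player to move can force a win):
i:   0  1  2  3  4  5  6  7  8  9 10 11 12 13 14 15 16 17 18 19 20 21 22 23 24 25 26 27 28 29 30 31 32 33 34 35
     L  W  L  W  L  W  L  W  L  W  L  W  L  W  L  W  L  W  L  W  L  W  L  W  L  W  L  W  L  W  L  W  L  W  L  W
Position 35 is W, so the first player wins.

First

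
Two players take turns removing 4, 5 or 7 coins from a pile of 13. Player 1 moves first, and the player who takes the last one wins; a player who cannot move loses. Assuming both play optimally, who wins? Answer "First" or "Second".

Compute winning (W) and losing (L) positions by backward induction:
i:   0  1  2  3  4  5  6  7  8  9 10 11 12 13
     L  L  L  L  W  W  W  W  W  W  W  L  L  L
Position 13 is L, so the second player wins.

Second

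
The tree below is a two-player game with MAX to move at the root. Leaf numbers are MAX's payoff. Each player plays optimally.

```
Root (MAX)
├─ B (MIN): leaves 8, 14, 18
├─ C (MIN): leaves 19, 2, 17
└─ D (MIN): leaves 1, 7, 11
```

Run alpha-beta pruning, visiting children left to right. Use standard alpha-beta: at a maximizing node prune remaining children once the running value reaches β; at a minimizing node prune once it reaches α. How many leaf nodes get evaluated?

B [α=-∞,β=+∞]: v=8
C [α=8,β=+∞]: v=2 after child 2 ≤ α → α-cutoff, skip 1
D [α=8,β=+∞]: v=1 after child 1 ≤ α → α-cutoff, skip 2
Root [α=-∞,β=+∞]: v=8
Leaves evaluated: 6 of 9.

6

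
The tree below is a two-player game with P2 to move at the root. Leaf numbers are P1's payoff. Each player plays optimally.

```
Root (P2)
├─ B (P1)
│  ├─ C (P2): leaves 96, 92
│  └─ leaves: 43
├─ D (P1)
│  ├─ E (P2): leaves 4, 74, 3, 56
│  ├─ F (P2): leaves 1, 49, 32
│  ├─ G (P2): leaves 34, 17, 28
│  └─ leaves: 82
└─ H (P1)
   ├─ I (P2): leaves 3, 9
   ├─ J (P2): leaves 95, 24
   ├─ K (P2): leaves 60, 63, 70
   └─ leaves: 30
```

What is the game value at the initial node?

C (P2): min(96, 92) = 92
B (P1): max(92, 43) = 92
E (P2): min(4, 74, 3, 56) = 3
F (P2): min(1, 49, 32) = 1
G (P2): min(34, 17, 28) = 17
D (P1): max(3, 1, 17, 82) = 82
I (P2): min(3, 9) = 3
J (P2): min(95, 24) = 24
K (P2): min(60, 63, 70) = 60
H (P1): max(3, 24, 60, 30) = 60
Root (P2): min(92, 82, 60) = 60

60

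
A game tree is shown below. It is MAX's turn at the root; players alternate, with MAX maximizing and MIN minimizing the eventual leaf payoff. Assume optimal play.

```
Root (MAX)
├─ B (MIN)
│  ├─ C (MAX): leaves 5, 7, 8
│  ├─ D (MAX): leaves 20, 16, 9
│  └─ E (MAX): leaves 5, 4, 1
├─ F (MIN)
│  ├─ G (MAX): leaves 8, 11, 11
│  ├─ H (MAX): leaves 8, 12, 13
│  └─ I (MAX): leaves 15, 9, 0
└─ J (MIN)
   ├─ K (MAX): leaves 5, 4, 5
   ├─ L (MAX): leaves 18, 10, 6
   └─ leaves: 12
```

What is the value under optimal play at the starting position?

C (MAX): max(5, 7, 8) = 8
D (MAX): max(20, 16, 9) = 20
E (MAX): max(5, 4, 1) = 5
B (MIN): min(8, 20, 5) = 5
G (MAX): max(8, 11, 11) = 11
H (MAX): max(8, 12, 13) = 13
I (MAX): max(15, 9, 0) = 15
F (MIN): min(11, 13, 15) = 11
K (MAX): max(5, 4, 5) = 5
L (MAX): max(18, 10, 6) = 18
J (MIN): min(5, 18, 12) = 5
Root (MAX): max(5, 11, 5) = 11

11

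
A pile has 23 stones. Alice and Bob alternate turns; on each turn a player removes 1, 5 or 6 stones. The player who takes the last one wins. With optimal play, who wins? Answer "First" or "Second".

First

Compute winning (W) and losing (L) positions by backward induction:
i:   0  1  2  3  4  5  6  7  8  9 10 11 12 13 14 15 16 17 18 19 20 21 22 23
     L  W  L  W  L  W  W  W  W  W  W  L  W  L  W  L  W  W  W  W  W  W  L  W
Position 23 is W, so the first player wins.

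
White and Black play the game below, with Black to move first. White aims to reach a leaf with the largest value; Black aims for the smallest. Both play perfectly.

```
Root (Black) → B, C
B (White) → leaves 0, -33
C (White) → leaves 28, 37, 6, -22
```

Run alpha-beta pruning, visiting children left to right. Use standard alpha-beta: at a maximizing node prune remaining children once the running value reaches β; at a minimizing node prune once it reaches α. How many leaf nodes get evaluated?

B [α=-∞,β=+∞]: v=0
C [α=-∞,β=0]: v=28 after child 1 ≥ β → β-cutoff, skip 3
Root [α=-∞,β=+∞]: v=0
Leaves evaluated: 3 of 6.

3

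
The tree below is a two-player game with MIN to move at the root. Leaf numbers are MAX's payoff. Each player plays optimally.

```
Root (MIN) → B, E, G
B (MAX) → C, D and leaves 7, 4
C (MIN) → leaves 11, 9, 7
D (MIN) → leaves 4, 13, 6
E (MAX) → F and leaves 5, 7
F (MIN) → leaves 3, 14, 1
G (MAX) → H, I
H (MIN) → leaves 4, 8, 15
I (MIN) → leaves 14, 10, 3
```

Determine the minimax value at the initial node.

C (MIN): min(11, 9, 7) = 7
D (MIN): min(4, 13, 6) = 4
B (MAX): max(7, 4, 7, 4) = 7
F (MIN): min(3, 14, 1) = 1
E (MAX): max(1, 5, 7) = 7
H (MIN): min(4, 8, 15) = 4
I (MIN): min(14, 10, 3) = 3
G (MAX): max(4, 3) = 4
Root (MIN): min(7, 7, 4) = 4

4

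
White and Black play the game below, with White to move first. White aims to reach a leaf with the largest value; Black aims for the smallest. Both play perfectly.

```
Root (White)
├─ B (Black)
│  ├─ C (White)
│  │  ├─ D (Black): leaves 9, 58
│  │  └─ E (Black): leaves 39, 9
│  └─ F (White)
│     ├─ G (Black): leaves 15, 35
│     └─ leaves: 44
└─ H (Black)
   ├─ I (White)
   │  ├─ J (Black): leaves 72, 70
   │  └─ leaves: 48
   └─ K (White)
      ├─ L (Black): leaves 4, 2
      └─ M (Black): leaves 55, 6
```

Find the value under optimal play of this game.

9

D (Black): min(9, 58) = 9
E (Black): min(39, 9) = 9
C (White): max(9, 9) = 9
G (Black): min(15, 35) = 15
F (White): max(15, 44) = 44
B (Black): min(9, 44) = 9
J (Black): min(72, 70) = 70
I (White): max(70, 48) = 70
L (Black): min(4, 2) = 2
M (Black): min(55, 6) = 6
K (White): max(2, 6) = 6
H (Black): min(70, 6) = 6
Root (White): max(9, 6) = 9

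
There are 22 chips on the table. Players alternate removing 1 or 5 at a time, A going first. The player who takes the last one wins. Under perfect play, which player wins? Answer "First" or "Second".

Second

Positions where the player to move wins (W) vs loses (L):
i:   0  1  2  3  4  5  6  7  8  9 10 11 12 13 14 15 16 17 18 19 20 21 22
     L  W  L  W  L  W  L  W  L  W  L  W  L  W  L  W  L  W  L  W  L  W  L
Position 22 is L, so the second player wins.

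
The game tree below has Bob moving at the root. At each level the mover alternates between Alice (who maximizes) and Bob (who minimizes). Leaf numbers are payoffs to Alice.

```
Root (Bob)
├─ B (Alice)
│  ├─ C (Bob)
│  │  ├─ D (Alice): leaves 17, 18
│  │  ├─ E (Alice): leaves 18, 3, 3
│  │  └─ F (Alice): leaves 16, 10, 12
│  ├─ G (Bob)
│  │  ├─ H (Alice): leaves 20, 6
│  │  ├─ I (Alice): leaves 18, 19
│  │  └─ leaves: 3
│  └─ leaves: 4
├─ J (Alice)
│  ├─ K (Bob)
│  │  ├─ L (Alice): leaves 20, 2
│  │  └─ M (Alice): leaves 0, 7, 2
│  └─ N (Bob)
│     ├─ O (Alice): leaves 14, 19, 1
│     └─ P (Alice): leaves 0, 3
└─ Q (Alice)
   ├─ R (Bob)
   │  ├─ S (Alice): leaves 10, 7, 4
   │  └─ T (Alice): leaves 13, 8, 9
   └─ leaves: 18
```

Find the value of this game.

D (Alice): max(17, 18) = 18
E (Alice): max(18, 3, 3) = 18
F (Alice): max(16, 10, 12) = 16
C (Bob): min(18, 18, 16) = 16
H (Alice): max(20, 6) = 20
I (Alice): max(18, 19) = 19
G (Bob): min(20, 19, 3) = 3
B (Alice): max(16, 3, 4) = 16
L (Alice): max(20, 2) = 20
M (Alice): max(0, 7, 2) = 7
K (Bob): min(20, 7) = 7
O (Alice): max(14, 19, 1) = 19
P (Alice): max(0, 3) = 3
N (Bob): min(19, 3) = 3
J (Alice): max(7, 3) = 7
S (Alice): max(10, 7, 4) = 10
T (Alice): max(13, 8, 9) = 13
R (Bob): min(10, 13) = 10
Q (Alice): max(10, 18) = 18
Root (Bob): min(16, 7, 18) = 7

7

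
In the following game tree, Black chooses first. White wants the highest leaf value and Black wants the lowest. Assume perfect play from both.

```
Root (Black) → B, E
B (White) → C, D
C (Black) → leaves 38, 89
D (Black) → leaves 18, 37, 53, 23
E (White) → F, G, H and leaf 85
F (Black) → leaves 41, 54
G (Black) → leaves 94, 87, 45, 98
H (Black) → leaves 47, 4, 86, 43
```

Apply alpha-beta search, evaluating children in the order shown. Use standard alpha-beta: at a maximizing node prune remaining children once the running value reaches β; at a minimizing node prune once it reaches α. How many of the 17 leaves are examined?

5

C [α=-∞,β=+∞]: v=38
D [α=38,β=+∞]: v=18 after child 1 ≤ α → α-cutoff, skip 3
B [α=-∞,β=+∞]: v=38
F [α=-∞,β=38]: v=41
E [α=-∞,β=38]: v=41 after child 1 ≥ β → β-cutoff, skip 3
Root [α=-∞,β=+∞]: v=38
Leaves evaluated: 5 of 17.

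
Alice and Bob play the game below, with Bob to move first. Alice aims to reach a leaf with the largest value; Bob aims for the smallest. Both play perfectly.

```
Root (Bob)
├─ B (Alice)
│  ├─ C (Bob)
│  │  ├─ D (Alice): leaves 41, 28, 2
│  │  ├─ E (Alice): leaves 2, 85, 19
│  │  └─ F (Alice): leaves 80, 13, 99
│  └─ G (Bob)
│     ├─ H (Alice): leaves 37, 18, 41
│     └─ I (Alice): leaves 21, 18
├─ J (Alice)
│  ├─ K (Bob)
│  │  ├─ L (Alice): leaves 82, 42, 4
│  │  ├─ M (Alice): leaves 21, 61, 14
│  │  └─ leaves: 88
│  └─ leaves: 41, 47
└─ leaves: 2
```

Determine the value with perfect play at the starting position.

D (Alice): max(41, 28, 2) = 41
E (Alice): max(2, 85, 19) = 85
F (Alice): max(80, 13, 99) = 99
C (Bob): min(41, 85, 99) = 41
H (Alice): max(37, 18, 41) = 41
I (Alice): max(21, 18) = 21
G (Bob): min(41, 21) = 21
B (Alice): max(41, 21) = 41
L (Alice): max(82, 42, 4) = 82
M (Alice): max(21, 61, 14) = 61
K (Bob): min(82, 61, 88) = 61
J (Alice): max(61, 41, 47) = 61
Root (Bob): min(41, 61, 2) = 2

2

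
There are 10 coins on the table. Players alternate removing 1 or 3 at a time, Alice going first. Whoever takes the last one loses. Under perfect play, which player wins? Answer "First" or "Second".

First

W/L table (W = player to move can force a win):
i:   0  1  2  3  4  5  6  7  8  9 10
     W  L  W  L  W  L  W  L  W  L  W
Position 10 is W, so the first player wins.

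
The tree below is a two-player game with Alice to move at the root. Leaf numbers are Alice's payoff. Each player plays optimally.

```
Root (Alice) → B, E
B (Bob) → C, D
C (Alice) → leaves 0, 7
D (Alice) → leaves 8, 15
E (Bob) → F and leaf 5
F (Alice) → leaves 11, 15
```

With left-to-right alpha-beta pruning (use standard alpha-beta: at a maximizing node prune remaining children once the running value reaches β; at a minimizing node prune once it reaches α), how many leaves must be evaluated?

6

C [α=-∞,β=+∞]: v=7
D [α=-∞,β=7]: v=8 after child 1 ≥ β → β-cutoff, skip 1
B [α=-∞,β=+∞]: v=7
F [α=7,β=+∞]: v=15
E [α=7,β=+∞]: v=5
Root [α=-∞,β=+∞]: v=7
Leaves evaluated: 6 of 7.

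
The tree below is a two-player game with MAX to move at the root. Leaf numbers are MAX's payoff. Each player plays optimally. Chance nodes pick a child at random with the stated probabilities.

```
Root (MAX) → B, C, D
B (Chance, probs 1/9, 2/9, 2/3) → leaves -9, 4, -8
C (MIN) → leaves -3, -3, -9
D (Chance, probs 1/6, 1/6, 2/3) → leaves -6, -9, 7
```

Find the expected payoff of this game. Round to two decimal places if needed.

2.17

B (Chance): 1/9·-9 + 2/9·4 + 2/3·-8 = -5.44
C (MIN): min(-3, -3, -9) = -9
D (Chance): 1/6·-6 + 1/6·-9 + 2/3·7 = 2.17
Root (MAX): max(-5.44, -9, 2.17) = 2.17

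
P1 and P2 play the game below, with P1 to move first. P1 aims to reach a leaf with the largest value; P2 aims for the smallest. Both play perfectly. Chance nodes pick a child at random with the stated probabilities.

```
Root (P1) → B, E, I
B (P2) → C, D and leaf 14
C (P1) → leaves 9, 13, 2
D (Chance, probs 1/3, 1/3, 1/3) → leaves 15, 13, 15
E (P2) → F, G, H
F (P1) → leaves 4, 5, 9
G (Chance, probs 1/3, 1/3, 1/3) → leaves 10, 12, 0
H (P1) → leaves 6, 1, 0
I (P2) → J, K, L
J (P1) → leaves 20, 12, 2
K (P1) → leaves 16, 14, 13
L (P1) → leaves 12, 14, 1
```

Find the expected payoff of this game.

14

C (P1): max(9, 13, 2) = 13
D (Chance): 1/3·15 + 1/3·13 + 1/3·15 = 14.33
B (P2): min(13, 14.33, 14) = 13
F (P1): max(4, 5, 9) = 9
G (Chance): 1/3·10 + 1/3·12 + 1/3·0 = 7.33
H (P1): max(6, 1, 0) = 6
E (P2): min(9, 7.33, 6) = 6
J (P1): max(20, 12, 2) = 20
K (P1): max(16, 14, 13) = 16
L (P1): max(12, 14, 1) = 14
I (P2): min(20, 16, 14) = 14
Root (P1): max(13, 6, 14) = 14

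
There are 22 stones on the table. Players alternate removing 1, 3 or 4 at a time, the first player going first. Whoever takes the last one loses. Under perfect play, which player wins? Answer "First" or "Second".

Positions where the player to move wins (W) vs loses (L):
i:   0  1  2  3  4  5  6  7  8  9 10 11 12 13 14 15 16 17 18 19 20 21 22
     W  L  W  L  W  W  W  W  L  W  L  W  W  W  W  L  W  L  W  W  W  W  L
Position 22 is L, so the second player wins.

Second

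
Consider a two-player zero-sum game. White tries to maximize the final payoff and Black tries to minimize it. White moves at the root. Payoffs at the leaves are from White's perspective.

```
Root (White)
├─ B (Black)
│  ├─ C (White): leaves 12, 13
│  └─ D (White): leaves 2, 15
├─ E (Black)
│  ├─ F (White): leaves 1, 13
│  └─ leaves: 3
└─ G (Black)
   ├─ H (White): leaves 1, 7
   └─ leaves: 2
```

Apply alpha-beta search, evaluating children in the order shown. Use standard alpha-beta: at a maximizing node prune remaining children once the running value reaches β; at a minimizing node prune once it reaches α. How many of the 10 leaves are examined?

8

C [α=-∞,β=+∞]: v=13
D [α=-∞,β=13]: v=15
B [α=-∞,β=+∞]: v=13
F [α=13,β=+∞]: v=13
E [α=13,β=+∞]: v=13 after child 1 ≤ α → α-cutoff, skip 1
H [α=13,β=+∞]: v=7
G [α=13,β=+∞]: v=7 after child 1 ≤ α → α-cutoff, skip 1
Root [α=-∞,β=+∞]: v=13
Leaves evaluated: 8 of 10.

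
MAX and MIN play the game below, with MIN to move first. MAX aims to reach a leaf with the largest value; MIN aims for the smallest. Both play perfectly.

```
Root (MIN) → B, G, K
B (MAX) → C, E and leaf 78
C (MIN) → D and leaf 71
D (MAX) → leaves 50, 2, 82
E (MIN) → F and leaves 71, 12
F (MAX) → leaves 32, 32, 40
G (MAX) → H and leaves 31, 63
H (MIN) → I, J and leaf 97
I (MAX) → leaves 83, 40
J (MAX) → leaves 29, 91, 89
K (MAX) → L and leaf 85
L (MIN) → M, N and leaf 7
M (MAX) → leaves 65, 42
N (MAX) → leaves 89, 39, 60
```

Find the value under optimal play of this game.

78

D (MAX): max(50, 2, 82) = 82
C (MIN): min(82, 71) = 71
F (MAX): max(32, 32, 40) = 40
E (MIN): min(40, 71, 12) = 12
B (MAX): max(71, 12, 78) = 78
I (MAX): max(83, 40) = 83
J (MAX): max(29, 91, 89) = 91
H (MIN): min(83, 91, 97) = 83
G (MAX): max(83, 31, 63) = 83
M (MAX): max(65, 42) = 65
N (MAX): max(89, 39, 60) = 89
L (MIN): min(65, 89, 7) = 7
K (MAX): max(7, 85) = 85
Root (MIN): min(78, 83, 85) = 78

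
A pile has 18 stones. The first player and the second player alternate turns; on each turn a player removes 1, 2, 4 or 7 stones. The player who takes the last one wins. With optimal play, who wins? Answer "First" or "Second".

W/L table (W = player to move can force a win):
i:   0  1  2  3  4  5  6  7  8  9 10 11 12 13 14 15 16 17 18
     L  W  W  L  W  W  L  W  W  L  W  W  L  W  W  L  W  W  L
Position 18 is L, so the second player wins.

Second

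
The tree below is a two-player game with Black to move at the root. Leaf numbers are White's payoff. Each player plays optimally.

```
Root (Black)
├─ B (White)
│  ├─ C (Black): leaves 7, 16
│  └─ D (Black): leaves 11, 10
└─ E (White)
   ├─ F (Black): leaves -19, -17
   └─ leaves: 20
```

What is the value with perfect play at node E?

F: min(-19, -17) = -19
E: max(-19, 20) = 20

20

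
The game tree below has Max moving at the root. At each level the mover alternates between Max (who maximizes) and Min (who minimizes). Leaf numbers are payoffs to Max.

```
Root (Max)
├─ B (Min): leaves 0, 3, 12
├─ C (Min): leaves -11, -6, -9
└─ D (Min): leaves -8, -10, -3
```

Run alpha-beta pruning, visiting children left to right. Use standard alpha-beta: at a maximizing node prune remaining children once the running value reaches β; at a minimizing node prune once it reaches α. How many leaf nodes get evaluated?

B [α=-∞,β=+∞]: v=0
C [α=0,β=+∞]: v=-11 after child 1 ≤ α → α-cutoff, skip 2
D [α=0,β=+∞]: v=-8 after child 1 ≤ α → α-cutoff, skip 2
Root [α=-∞,β=+∞]: v=0
Leaves evaluated: 5 of 9.

5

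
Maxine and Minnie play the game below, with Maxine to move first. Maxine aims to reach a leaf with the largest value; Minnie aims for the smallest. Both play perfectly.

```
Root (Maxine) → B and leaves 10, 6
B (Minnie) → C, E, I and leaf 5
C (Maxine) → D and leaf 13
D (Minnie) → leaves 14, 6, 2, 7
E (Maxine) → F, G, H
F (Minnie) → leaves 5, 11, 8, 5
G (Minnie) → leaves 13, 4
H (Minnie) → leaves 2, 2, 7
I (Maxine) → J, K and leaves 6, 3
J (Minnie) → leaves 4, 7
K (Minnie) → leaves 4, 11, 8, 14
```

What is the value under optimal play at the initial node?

10

D (Minnie): min(14, 6, 2, 7) = 2
C (Maxine): max(2, 13) = 13
F (Minnie): min(5, 11, 8, 5) = 5
G (Minnie): min(13, 4) = 4
H (Minnie): min(2, 2, 7) = 2
E (Maxine): max(5, 4, 2) = 5
J (Minnie): min(4, 7) = 4
K (Minnie): min(4, 11, 8, 14) = 4
I (Maxine): max(4, 4, 6, 3) = 6
B (Minnie): min(13, 5, 6, 5) = 5
Root (Maxine): max(5, 10, 6) = 10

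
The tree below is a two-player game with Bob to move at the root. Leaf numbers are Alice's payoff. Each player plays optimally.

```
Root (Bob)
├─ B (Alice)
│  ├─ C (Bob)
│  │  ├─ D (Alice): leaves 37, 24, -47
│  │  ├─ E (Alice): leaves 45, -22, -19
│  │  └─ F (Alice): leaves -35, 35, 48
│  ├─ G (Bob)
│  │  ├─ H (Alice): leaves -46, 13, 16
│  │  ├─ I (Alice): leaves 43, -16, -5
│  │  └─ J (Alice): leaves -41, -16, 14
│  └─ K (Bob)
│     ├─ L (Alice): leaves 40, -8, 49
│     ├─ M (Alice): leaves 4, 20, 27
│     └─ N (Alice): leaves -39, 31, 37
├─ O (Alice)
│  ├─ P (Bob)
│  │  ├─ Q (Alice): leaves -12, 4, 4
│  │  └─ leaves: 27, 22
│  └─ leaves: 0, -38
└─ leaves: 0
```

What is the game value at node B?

D: max(37, 24, -47) = 37
E: max(45, -22, -19) = 45
F: max(-35, 35, 48) = 48
C: min(37, 45, 48) = 37
H: max(-46, 13, 16) = 16
I: max(43, -16, -5) = 43
J: max(-41, -16, 14) = 14
G: min(16, 43, 14) = 14
L: max(40, -8, 49) = 49
M: max(4, 20, 27) = 27
N: max(-39, 31, 37) = 37
K: min(49, 27, 37) = 27
B: max(37, 14, 27) = 37

37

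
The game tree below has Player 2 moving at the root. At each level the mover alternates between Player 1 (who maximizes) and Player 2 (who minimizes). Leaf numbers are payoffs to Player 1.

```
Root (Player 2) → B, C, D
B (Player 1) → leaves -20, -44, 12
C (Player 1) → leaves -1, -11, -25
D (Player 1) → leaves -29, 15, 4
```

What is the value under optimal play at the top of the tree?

-1

B (Player 1): max(-20, -44, 12) = 12
C (Player 1): max(-1, -11, -25) = -1
D (Player 1): max(-29, 15, 4) = 15
Root (Player 2): min(12, -1, 15) = -1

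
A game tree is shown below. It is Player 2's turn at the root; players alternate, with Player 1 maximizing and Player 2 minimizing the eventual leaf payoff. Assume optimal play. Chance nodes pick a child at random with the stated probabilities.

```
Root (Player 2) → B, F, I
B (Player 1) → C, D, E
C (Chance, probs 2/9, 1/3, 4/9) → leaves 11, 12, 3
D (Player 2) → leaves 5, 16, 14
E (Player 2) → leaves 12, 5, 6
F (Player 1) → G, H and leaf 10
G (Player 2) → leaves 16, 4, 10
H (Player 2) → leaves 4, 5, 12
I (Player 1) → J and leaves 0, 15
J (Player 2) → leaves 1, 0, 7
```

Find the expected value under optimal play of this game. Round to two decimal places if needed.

7.78

C (Chance): 2/9·11 + 1/3·12 + 4/9·3 = 7.78
D (Player 2): min(5, 16, 14) = 5
E (Player 2): min(12, 5, 6) = 5
B (Player 1): max(7.78, 5, 5) = 7.78
G (Player 2): min(16, 4, 10) = 4
H (Player 2): min(4, 5, 12) = 4
F (Player 1): max(4, 4, 10) = 10
J (Player 2): min(1, 0, 7) = 0
I (Player 1): max(0, 0, 15) = 15
Root (Player 2): min(7.78, 10, 15) = 7.78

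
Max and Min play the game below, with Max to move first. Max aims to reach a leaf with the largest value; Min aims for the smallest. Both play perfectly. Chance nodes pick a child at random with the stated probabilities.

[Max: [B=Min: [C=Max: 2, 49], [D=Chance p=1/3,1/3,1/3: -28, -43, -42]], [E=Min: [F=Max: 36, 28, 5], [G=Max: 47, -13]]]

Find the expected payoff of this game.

C (Max): max(2, 49) = 49
D (Chance): 1/3·-28 + 1/3·-43 + 1/3·-42 = -37.67
B (Min): min(49, -37.67) = -37.67
F (Max): max(36, 28, 5) = 36
G (Max): max(47, -13) = 47
E (Min): min(36, 47) = 36
Root (Max): max(-37.67, 36) = 36

36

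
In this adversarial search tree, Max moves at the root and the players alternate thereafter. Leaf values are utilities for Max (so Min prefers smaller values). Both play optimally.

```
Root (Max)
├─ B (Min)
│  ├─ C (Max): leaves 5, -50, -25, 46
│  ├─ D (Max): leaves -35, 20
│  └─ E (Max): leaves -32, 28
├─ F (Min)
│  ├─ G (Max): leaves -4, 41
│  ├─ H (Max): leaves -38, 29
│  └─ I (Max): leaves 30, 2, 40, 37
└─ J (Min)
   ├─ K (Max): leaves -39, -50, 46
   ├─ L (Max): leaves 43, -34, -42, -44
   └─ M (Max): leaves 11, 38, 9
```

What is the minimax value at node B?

C: max(5, -50, -25, 46) = 46
D: max(-35, 20) = 20
E: max(-32, 28) = 28
B: min(46, 20, 28) = 20

20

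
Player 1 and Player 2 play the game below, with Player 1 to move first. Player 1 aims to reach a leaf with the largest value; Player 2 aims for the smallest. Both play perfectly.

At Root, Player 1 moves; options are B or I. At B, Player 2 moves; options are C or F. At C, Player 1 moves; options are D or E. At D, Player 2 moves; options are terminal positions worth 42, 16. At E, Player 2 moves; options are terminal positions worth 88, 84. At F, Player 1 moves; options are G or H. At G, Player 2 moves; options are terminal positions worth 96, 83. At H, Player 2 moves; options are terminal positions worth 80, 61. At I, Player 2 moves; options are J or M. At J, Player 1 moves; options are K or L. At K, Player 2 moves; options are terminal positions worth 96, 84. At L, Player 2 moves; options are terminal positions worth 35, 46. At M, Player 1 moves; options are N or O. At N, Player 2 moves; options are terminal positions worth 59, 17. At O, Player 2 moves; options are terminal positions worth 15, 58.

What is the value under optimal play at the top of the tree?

D (Player 2): min(42, 16) = 16
E (Player 2): min(88, 84) = 84
C (Player 1): max(16, 84) = 84
G (Player 2): min(96, 83) = 83
H (Player 2): min(80, 61) = 61
F (Player 1): max(83, 61) = 83
B (Player 2): min(84, 83) = 83
K (Player 2): min(96, 84) = 84
L (Player 2): min(35, 46) = 35
J (Player 1): max(84, 35) = 84
N (Player 2): min(59, 17) = 17
O (Player 2): min(15, 58) = 15
M (Player 1): max(17, 15) = 17
I (Player 2): min(84, 17) = 17
Root (Player 1): max(83, 17) = 83

83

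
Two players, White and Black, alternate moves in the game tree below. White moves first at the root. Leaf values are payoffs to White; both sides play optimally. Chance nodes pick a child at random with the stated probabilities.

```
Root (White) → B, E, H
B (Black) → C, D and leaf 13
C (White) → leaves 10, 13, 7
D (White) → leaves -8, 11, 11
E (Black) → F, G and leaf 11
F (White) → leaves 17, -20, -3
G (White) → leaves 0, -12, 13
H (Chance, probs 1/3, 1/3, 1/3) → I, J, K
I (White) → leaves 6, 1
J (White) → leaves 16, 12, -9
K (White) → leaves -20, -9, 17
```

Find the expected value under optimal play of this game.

13

C (White): max(10, 13, 7) = 13
D (White): max(-8, 11, 11) = 11
B (Black): min(13, 11, 13) = 11
F (White): max(17, -20, -3) = 17
G (White): max(0, -12, 13) = 13
E (Black): min(17, 13, 11) = 11
I (White): max(6, 1) = 6
J (White): max(16, 12, -9) = 16
K (White): max(-20, -9, 17) = 17
H (Chance): 1/3·6 + 1/3·16 + 1/3·17 = 13
Root (White): max(11, 11, 13) = 13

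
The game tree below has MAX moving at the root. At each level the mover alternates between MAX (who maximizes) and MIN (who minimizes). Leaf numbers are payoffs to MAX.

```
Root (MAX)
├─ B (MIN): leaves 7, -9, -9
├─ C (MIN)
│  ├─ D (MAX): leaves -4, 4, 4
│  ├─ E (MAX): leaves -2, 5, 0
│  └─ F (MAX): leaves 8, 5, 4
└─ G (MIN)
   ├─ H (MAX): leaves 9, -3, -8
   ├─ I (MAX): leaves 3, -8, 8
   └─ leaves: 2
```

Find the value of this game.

B (MIN): min(7, -9, -9) = -9
D (MAX): max(-4, 4, 4) = 4
E (MAX): max(-2, 5, 0) = 5
F (MAX): max(8, 5, 4) = 8
C (MIN): min(4, 5, 8) = 4
H (MAX): max(9, -3, -8) = 9
I (MAX): max(3, -8, 8) = 8
G (MIN): min(9, 8, 2) = 2
Root (MAX): max(-9, 4, 2) = 4

4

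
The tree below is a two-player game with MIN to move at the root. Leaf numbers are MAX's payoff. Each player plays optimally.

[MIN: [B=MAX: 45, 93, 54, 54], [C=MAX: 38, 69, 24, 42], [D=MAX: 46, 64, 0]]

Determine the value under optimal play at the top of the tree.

B (MAX): max(45, 93, 54, 54) = 93
C (MAX): max(38, 69, 24, 42) = 69
D (MAX): max(46, 64, 0) = 64
Root (MIN): min(93, 69, 64) = 64

64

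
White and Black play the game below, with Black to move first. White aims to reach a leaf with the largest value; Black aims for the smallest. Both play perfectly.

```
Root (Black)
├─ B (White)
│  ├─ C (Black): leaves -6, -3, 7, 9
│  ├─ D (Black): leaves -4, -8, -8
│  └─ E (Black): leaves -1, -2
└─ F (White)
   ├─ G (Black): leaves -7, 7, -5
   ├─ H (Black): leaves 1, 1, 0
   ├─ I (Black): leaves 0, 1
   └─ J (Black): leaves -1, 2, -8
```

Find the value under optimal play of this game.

C (Black): min(-6, -3, 7, 9) = -6
D (Black): min(-4, -8, -8) = -8
E (Black): min(-1, -2) = -2
B (White): max(-6, -8, -2) = -2
G (Black): min(-7, 7, -5) = -7
H (Black): min(1, 1, 0) = 0
I (Black): min(0, 1) = 0
J (Black): min(-1, 2, -8) = -8
F (White): max(-7, 0, 0, -8) = 0
Root (Black): min(-2, 0) = -2

-2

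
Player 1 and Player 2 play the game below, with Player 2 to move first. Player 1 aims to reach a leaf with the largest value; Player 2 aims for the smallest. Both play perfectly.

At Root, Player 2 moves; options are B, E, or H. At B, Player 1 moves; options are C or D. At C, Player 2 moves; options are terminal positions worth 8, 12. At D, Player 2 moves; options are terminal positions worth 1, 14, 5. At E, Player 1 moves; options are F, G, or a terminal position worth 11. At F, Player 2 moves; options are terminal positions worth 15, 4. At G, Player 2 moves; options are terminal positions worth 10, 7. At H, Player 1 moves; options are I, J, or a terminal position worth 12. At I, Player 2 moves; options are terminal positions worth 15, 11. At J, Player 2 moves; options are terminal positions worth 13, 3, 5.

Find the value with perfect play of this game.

C (Player 2): min(8, 12) = 8
D (Player 2): min(1, 14, 5) = 1
B (Player 1): max(8, 1) = 8
F (Player 2): min(15, 4) = 4
G (Player 2): min(10, 7) = 7
E (Player 1): max(4, 7, 11) = 11
I (Player 2): min(15, 11) = 11
J (Player 2): min(13, 3, 5) = 3
H (Player 1): max(11, 3, 12) = 12
Root (Player 2): min(8, 11, 12) = 8

8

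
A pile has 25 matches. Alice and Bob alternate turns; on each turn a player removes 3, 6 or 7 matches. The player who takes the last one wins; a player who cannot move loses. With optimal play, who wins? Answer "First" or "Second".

i:   0  1  2  3  4  5  6  7  8  9 10 11 12 13 14 15 16 17 18 19 20 21 22 23 24 25
     L  L  L  W  W  W  W  W  W  W  L  L  L  W  W  W  W  W  W  W  L  L  L  W  W  W
Position 25 is W, so the first player wins.

First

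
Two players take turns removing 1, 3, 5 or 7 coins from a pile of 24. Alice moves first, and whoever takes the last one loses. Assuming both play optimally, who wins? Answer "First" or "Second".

First

W/L table (W = player to move can force a win):
i:   0  1  2  3  4  5  6  7  8  9 10 11 12 13 14 15 16 17 18 19 20 21 22 23 24
     W  L  W  L  W  L  W  L  W  L  W  L  W  L  W  L  W  L  W  L  W  L  W  L  W
Position 24 is W, so the first player wins.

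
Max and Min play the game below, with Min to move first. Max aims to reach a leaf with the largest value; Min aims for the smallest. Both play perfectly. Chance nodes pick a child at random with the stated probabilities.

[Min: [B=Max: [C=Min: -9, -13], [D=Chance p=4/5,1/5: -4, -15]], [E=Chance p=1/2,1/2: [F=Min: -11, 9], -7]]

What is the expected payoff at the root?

C (Min): min(-9, -13) = -13
D (Chance): 4/5·-4 + 1/5·-15 = -6.2
B (Max): max(-13, -6.2) = -6.2
F (Min): min(-11, 9) = -11
E (Chance): 1/2·-11 + 1/2·-7 = -9
Root (Min): min(-6.2, -9) = -9

-9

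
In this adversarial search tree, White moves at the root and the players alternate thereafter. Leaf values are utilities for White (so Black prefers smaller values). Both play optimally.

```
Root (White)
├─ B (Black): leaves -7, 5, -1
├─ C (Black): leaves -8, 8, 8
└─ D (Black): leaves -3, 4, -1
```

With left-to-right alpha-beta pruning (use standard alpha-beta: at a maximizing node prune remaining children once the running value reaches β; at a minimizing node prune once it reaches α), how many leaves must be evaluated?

B [α=-∞,β=+∞]: v=-7
C [α=-7,β=+∞]: v=-8 after child 1 ≤ α → α-cutoff, skip 2
D [α=-7,β=+∞]: v=-3
Root [α=-∞,β=+∞]: v=-3
Leaves evaluated: 7 of 9.

7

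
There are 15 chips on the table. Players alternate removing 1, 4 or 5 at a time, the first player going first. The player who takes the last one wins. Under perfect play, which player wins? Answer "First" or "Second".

Positions where the player to move wins (W) vs loses (L):
i:   0  1  2  3  4  5  6  7  8  9 10 11 12 13 14 15
     L  W  L  W  W  W  W  W  L  W  L  W  W  W  W  W
Position 15 is W, so the first player wins.

First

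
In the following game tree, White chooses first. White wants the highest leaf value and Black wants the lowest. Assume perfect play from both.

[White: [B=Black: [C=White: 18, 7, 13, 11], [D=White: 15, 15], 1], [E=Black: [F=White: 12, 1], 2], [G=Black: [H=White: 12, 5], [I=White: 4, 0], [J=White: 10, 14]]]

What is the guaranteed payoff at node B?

1

C: max(18, 7, 13, 11) = 18
D: max(15, 15) = 15
B: min(18, 15, 1) = 1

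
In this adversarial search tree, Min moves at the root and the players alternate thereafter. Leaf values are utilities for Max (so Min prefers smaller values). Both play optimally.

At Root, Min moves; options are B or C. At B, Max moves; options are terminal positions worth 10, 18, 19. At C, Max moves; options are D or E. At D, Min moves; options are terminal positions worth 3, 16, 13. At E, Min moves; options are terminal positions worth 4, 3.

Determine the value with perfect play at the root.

3

B (Max): max(10, 18, 19) = 19
D (Min): min(3, 16, 13) = 3
E (Min): min(4, 3) = 3
C (Max): max(3, 3) = 3
Root (Min): min(19, 3) = 3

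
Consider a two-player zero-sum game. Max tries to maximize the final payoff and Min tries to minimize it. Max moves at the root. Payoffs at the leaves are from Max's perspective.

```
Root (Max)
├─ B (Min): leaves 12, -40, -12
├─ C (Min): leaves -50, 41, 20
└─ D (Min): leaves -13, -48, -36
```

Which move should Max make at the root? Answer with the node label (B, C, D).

B

B (Min): min(12, -40, -12) = -40
C (Min): min(-50, 41, 20) = -50
D (Min): min(-13, -48, -36) = -48
Root (Max): max(-40, -50, -48) = -40
Max picks the child with the highest value: B (value -40).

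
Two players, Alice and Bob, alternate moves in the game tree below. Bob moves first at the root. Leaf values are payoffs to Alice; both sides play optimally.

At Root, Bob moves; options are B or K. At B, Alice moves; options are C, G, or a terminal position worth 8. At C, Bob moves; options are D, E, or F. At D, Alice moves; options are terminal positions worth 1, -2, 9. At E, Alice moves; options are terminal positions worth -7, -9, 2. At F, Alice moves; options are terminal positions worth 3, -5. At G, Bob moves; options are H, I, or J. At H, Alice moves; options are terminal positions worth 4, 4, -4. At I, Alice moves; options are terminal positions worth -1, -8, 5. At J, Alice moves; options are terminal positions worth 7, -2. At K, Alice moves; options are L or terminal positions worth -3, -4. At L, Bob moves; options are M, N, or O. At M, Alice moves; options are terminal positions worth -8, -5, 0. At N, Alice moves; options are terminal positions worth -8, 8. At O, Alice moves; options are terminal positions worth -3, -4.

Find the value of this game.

-3

D (Alice): max(1, -2, 9) = 9
E (Alice): max(-7, -9, 2) = 2
F (Alice): max(3, -5) = 3
C (Bob): min(9, 2, 3) = 2
H (Alice): max(4, 4, -4) = 4
I (Alice): max(-1, -8, 5) = 5
J (Alice): max(7, -2) = 7
G (Bob): min(4, 5, 7) = 4
B (Alice): max(2, 4, 8) = 8
M (Alice): max(-8, -5, 0) = 0
N (Alice): max(-8, 8) = 8
O (Alice): max(-3, -4) = -3
L (Bob): min(0, 8, -3) = -3
K (Alice): max(-3, -3, -4) = -3
Root (Bob): min(8, -3) = -3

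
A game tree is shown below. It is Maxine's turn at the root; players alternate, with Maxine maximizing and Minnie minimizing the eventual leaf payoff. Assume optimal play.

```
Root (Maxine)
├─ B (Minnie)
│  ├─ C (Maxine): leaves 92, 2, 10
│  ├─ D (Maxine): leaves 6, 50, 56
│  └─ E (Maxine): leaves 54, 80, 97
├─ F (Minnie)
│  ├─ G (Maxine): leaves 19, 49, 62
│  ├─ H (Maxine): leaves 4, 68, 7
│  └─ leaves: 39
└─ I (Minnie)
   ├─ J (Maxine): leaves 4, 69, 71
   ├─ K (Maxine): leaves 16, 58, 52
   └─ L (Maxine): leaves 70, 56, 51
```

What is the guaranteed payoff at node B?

56

C: max(92, 2, 10) = 92
D: max(6, 50, 56) = 56
E: max(54, 80, 97) = 97
B: min(92, 56, 97) = 56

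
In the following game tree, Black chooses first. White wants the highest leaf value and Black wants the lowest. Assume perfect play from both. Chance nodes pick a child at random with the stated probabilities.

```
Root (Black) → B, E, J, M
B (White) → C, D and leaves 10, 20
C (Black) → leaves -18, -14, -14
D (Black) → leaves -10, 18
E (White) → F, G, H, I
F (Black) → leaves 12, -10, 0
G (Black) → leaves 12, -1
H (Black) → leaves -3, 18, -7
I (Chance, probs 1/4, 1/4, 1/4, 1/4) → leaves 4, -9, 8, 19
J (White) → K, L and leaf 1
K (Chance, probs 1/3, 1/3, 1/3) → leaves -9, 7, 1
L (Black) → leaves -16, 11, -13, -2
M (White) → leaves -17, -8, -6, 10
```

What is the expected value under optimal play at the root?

C (Black): min(-18, -14, -14) = -18
D (Black): min(-10, 18) = -10
B (White): max(-18, -10, 10, 20) = 20
F (Black): min(12, -10, 0) = -10
G (Black): min(12, -1) = -1
H (Black): min(-3, 18, -7) = -7
I (Chance): 1/4·4 + 1/4·-9 + 1/4·8 + 1/4·19 = 5.5
E (White): max(-10, -1, -7, 5.5) = 5.5
K (Chance): 1/3·-9 + 1/3·7 + 1/3·1 = -0.33
L (Black): min(-16, 11, -13, -2) = -16
J (White): max(-0.33, -16, 1) = 1
M (White): max(-17, -8, -6, 10) = 10
Root (Black): min(20, 5.5, 1, 10) = 1

1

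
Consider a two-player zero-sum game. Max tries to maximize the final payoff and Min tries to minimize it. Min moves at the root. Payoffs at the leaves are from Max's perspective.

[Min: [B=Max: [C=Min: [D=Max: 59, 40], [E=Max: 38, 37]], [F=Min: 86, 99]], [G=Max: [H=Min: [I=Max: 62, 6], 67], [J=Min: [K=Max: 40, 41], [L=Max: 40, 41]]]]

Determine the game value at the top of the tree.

62

D (Max): max(59, 40) = 59
E (Max): max(38, 37) = 38
C (Min): min(59, 38) = 38
F (Min): min(86, 99) = 86
B (Max): max(38, 86) = 86
I (Max): max(62, 6) = 62
H (Min): min(62, 67) = 62
K (Max): max(40, 41) = 41
L (Max): max(40, 41) = 41
J (Min): min(41, 41) = 41
G (Max): max(62, 41) = 62
Root (Min): min(86, 62) = 62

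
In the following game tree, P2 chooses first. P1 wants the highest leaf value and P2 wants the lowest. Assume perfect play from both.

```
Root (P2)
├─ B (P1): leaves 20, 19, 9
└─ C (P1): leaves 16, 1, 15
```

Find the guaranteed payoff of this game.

16

B (P1): max(20, 19, 9) = 20
C (P1): max(16, 1, 15) = 16
Root (P2): min(20, 16) = 16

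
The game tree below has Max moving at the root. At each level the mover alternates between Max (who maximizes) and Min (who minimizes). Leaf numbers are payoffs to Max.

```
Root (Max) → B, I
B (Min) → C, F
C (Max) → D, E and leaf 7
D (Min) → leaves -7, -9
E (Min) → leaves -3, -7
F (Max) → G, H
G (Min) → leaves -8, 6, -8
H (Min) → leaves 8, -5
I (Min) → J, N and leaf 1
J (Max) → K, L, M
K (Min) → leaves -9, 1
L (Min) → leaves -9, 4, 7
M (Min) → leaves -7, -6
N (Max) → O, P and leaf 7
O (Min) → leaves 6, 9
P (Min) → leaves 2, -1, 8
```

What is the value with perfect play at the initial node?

D (Min): min(-7, -9) = -9
E (Min): min(-3, -7) = -7
C (Max): max(-9, -7, 7) = 7
G (Min): min(-8, 6, -8) = -8
H (Min): min(8, -5) = -5
F (Max): max(-8, -5) = -5
B (Min): min(7, -5) = -5
K (Min): min(-9, 1) = -9
L (Min): min(-9, 4, 7) = -9
M (Min): min(-7, -6) = -7
J (Max): max(-9, -9, -7) = -7
O (Min): min(6, 9) = 6
P (Min): min(2, -1, 8) = -1
N (Max): max(6, -1, 7) = 7
I (Min): min(-7, 7, 1) = -7
Root (Max): max(-5, -7) = -5

-5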